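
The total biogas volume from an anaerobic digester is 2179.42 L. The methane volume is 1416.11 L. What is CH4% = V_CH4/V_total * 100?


CH4% = V_CH4 / V_total * 100
= 1416.11 / 2179.42 * 100
= 64.9765%

64.9765%


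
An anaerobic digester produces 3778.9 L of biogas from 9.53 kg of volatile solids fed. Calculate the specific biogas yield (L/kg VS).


Y = V / VS
= 3778.9 / 9.53
= 396.5268 L/kg VS

396.5268 L/kg VS


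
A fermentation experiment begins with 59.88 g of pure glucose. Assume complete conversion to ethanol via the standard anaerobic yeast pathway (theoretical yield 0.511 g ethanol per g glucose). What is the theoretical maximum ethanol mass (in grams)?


Theoretical ethanol yield: m_EtOH = 0.511 * m_glucose
m_EtOH = 0.511 * 59.88 = 30.5987 g

30.5987 g


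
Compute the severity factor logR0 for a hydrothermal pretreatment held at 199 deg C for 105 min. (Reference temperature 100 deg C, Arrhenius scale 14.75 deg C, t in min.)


logR0 = log10(t * exp((T - 100) / 14.75))
= log10(105 * exp((199 - 100) / 14.75))
= 4.9361

4.9361


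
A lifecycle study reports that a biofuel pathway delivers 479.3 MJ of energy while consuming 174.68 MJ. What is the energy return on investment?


EROI = E_out / E_in
= 479.3 / 174.68
= 2.7439

2.7439


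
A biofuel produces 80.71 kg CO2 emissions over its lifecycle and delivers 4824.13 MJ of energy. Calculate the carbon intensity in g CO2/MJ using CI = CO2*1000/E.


CI = CO2 * 1000 / E
= 80.71 * 1000 / 4824.13
= 16.7305 g CO2/MJ

16.7305 g CO2/MJ


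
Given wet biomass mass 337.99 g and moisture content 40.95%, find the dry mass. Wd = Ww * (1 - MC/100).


Wd = Ww * (1 - MC/100)
= 337.99 * (1 - 40.95/100)
= 199.5831 g

199.5831 g


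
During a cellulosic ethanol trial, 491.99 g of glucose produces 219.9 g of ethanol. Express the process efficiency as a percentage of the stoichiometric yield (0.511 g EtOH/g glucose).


Fermentation efficiency = (actual / (0.511 * glucose)) * 100
= (219.9 / (0.511 * 491.99)) * 100
= 87.4678%

87.4678%


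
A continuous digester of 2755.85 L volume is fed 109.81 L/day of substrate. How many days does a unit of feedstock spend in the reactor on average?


HRT = V / Q
= 2755.85 / 109.81
= 25.0965 days

25.0965 days


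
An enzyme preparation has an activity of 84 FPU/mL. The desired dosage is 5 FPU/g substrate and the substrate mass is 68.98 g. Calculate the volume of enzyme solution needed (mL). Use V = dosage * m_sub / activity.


V = dosage * m_sub / activity
V = 5 * 68.98 / 84
V = 4.1060 mL

4.1060 mL


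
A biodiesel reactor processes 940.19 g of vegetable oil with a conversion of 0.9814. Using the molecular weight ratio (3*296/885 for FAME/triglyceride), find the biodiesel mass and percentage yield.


m_FAME = oil * conv * (3 * 296 / 885) = oil * conv * (888/885)
= 940.19 * 0.9814 * 888 / 885
= 925.8303 g
Y = m_FAME / oil * 100 = conv * (888/885) * 100
= 0.9814 * 888 / 885 * 100
= 98.47%

925.8303 g FAME; Y = 98.47%


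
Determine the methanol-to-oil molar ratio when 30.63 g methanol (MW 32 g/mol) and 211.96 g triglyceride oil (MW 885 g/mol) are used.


Molar ratio = n_MeOH / n_oil = (MeOH/32) / (oil/885) = (MeOH * 885) / (32 * oil)
= (30.63 * 885) / (32 * 211.96)
= 3.9966

3.9966


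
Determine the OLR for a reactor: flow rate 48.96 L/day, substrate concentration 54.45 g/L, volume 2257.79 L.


OLR = Q * S / V
= 48.96 * 54.45 / 2257.79
= 1.1807 g/L/day

1.1807 g/L/day


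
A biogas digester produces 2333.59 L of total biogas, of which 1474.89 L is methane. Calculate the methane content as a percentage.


CH4% = V_CH4 / V_total * 100
= 1474.89 / 2333.59 * 100
= 63.2026%

63.2026%


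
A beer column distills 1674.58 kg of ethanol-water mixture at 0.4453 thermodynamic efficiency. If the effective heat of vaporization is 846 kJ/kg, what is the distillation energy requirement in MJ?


E = m * 846 / (eta * 1000)
= 1674.58 * 846 / (0.4453 * 1000)
= 3181.4388 MJ

3181.4388 MJ


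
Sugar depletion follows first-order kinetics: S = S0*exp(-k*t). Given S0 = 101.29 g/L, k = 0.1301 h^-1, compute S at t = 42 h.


S = S0 * exp(-k * t)
S = 101.29 * exp(-0.1301 * 42)
S = 0.4290 g/L

0.4290 g/L


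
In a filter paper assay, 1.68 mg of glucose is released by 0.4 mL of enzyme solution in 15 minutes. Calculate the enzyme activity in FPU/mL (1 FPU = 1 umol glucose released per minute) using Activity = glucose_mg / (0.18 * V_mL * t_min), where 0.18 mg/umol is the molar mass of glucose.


Activity = glucose_mg / (0.18 mg/umol * V_mL * t_min)
= 1.68 / (0.18 * 0.4 * 15)
= 1.5556 FPU/mL

1.5556 FPU/mL


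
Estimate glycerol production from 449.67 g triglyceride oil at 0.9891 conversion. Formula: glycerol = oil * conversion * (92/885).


glycerol = oil * conv * (92/885)
= 449.67 * 0.9891 * 92 / 885
= 46.2358 g

46.2358 g


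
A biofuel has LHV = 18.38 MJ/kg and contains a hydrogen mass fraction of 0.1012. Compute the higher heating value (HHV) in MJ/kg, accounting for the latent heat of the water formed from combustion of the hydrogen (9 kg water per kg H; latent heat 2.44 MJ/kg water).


HHV = LHV + H_frac * 9 * 2.44
= 18.38 + 0.1012 * 9 * 2.44
= 20.6024 MJ/kg

20.6024 MJ/kg


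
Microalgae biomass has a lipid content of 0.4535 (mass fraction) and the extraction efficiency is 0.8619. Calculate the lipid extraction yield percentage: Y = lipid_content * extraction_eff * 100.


Y = lipid_content * extraction_eff * 100
= 0.4535 * 0.8619 * 100
= 39.0872%

39.0872%


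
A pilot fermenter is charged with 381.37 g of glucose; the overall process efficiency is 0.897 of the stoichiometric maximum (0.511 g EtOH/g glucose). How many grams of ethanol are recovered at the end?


Actual ethanol: m = 0.511 * 381.37 * 0.897
m = 174.8074 g

174.8074 g


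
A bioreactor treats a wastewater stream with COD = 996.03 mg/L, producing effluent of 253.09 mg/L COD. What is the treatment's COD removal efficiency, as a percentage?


eta = (COD_in - COD_out) / COD_in * 100
= (996.03 - 253.09) / 996.03 * 100
= 74.5901%

74.5901%


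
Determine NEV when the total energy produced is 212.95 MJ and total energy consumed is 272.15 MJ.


NEV = E_out - E_in
= 212.95 - 272.15
= -59.2000 MJ

-59.2000 MJ


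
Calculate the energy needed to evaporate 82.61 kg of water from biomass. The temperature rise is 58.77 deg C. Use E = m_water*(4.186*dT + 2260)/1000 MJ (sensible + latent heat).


E = m_water * (4.186 * dT + 2260) / 1000
= 82.61 * (4.186 * 58.77 + 2260) / 1000
= 207.0216 MJ

207.0216 MJ


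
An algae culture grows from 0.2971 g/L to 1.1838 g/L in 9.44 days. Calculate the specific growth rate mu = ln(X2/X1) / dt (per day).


mu = ln(X2/X1) / dt
= ln(1.1838/0.2971) / 9.44
= 0.1464 per day

0.1464 per day


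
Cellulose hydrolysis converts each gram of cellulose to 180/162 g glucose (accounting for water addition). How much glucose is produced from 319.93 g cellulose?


glucose = cellulose * 180/162
= 319.93 * 180/162
= 355.4778 g

355.4778 g


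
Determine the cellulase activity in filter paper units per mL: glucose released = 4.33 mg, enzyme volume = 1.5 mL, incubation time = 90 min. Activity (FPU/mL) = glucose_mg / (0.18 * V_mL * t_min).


Activity = glucose_mg / (0.18 mg/umol * V_mL * t_min)
= 4.33 / (0.18 * 1.5 * 90)
= 0.1782 FPU/mL

0.1782 FPU/mL


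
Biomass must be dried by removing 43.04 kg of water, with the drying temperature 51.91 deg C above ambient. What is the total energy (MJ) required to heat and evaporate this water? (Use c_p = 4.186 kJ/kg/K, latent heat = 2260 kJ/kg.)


E = m_water * (4.186 * dT + 2260) / 1000
= 43.04 * (4.186 * 51.91 + 2260) / 1000
= 106.6228 MJ

106.6228 MJ


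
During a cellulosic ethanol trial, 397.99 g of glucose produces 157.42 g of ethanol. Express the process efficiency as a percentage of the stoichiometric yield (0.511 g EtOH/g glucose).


Fermentation efficiency = (actual / (0.511 * glucose)) * 100
= (157.42 / (0.511 * 397.99)) * 100
= 77.4046%

77.4046%


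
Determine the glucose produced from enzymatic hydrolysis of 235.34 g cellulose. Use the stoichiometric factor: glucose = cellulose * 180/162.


glucose = cellulose * 180/162
= 235.34 * 180/162
= 261.4889 g

261.4889 g


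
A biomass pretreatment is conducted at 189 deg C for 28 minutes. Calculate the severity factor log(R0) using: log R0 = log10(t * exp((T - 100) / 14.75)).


logR0 = log10(t * exp((T - 100) / 14.75))
= log10(28 * exp((189 - 100) / 14.75))
= 4.0676

4.0676


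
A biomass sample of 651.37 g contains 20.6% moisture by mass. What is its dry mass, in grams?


Wd = Ww * (1 - MC/100)
= 651.37 * (1 - 20.6/100)
= 517.1878 g

517.1878 g


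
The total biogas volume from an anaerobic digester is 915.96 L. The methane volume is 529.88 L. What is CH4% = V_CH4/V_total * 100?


CH4% = V_CH4 / V_total * 100
= 529.88 / 915.96 * 100
= 57.8497%

57.8497%


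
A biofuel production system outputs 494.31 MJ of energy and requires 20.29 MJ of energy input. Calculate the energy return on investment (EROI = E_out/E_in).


EROI = E_out / E_in
= 494.31 / 20.29
= 24.3622

24.3622


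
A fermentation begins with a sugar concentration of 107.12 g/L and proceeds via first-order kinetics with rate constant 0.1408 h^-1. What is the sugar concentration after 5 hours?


S = S0 * exp(-k * t)
S = 107.12 * exp(-0.1408 * 5)
S = 52.9819 g/L

52.9819 g/L


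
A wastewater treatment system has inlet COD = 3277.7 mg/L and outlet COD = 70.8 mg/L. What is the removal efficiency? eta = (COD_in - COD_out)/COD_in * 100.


eta = (COD_in - COD_out) / COD_in * 100
= (3277.7 - 70.8) / 3277.7 * 100
= 97.8399%

97.8399%


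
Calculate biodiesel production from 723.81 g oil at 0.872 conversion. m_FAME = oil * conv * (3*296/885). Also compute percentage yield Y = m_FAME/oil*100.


m_FAME = oil * conv * (3 * 296 / 885) = oil * conv * (888/885)
= 723.81 * 0.872 * 888 / 885
= 633.3019 g
Y = m_FAME / oil * 100 = conv * (888/885) * 100
= 0.872 * 888 / 885 * 100
= 87.50%

633.3019 g FAME; Y = 87.50%


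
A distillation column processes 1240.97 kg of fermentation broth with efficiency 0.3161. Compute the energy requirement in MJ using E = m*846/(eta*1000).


E = m * 846 / (eta * 1000)
= 1240.97 * 846 / (0.3161 * 1000)
= 3321.2927 MJ

3321.2927 MJ


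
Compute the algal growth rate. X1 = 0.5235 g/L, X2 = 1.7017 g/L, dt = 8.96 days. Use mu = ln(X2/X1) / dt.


mu = ln(X2/X1) / dt
= ln(1.7017/0.5235) / 8.96
= 0.1316 per day

0.1316 per day


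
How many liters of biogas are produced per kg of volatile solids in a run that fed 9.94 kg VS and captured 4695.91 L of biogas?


Y = V / VS
= 4695.91 / 9.94
= 472.4256 L/kg VS

472.4256 L/kg VS


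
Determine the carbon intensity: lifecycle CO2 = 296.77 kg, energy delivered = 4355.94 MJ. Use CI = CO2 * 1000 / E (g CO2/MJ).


CI = CO2 * 1000 / E
= 296.77 * 1000 / 4355.94
= 68.1300 g CO2/MJ

68.1300 g CO2/MJ


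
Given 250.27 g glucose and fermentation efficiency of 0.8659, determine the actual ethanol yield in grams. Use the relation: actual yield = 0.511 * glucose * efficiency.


Actual ethanol: m = 0.511 * 250.27 * 0.8659
m = 110.7382 g

110.7382 g


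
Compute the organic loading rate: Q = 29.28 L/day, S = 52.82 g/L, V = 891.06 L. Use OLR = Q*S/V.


OLR = Q * S / V
= 29.28 * 52.82 / 891.06
= 1.7357 g/L/day

1.7357 g/L/day


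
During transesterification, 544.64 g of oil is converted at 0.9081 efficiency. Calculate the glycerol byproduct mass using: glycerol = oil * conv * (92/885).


glycerol = oil * conv * (92/885)
= 544.64 * 0.9081 * 92 / 885
= 51.4148 g

51.4148 g


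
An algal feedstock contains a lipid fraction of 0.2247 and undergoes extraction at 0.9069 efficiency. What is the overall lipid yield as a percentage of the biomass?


Y = lipid_content * extraction_eff * 100
= 0.2247 * 0.9069 * 100
= 20.3780%

20.3780%


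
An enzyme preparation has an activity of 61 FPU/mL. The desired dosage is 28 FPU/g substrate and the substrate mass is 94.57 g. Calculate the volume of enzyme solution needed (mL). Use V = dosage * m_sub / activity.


V = dosage * m_sub / activity
V = 28 * 94.57 / 61
V = 43.4092 mL

43.4092 mL


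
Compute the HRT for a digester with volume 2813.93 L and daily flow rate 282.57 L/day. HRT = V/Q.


HRT = V / Q
= 2813.93 / 282.57
= 9.9583 days

9.9583 days


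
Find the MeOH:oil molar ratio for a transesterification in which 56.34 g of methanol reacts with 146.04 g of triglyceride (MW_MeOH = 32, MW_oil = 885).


Molar ratio = n_MeOH / n_oil = (MeOH/32) / (oil/885) = (MeOH * 885) / (32 * oil)
= (56.34 * 885) / (32 * 146.04)
= 10.6694

10.6694


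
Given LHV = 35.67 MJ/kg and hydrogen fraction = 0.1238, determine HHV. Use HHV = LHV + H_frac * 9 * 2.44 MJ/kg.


HHV = LHV + H_frac * 9 * 2.44
= 35.67 + 0.1238 * 9 * 2.44
= 38.3886 MJ/kg

38.3886 MJ/kg


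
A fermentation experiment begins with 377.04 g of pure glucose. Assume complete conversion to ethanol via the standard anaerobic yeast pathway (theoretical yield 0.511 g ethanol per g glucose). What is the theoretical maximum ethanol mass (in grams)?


Theoretical ethanol yield: m_EtOH = 0.511 * m_glucose
m_EtOH = 0.511 * 377.04 = 192.6674 g

192.6674 g


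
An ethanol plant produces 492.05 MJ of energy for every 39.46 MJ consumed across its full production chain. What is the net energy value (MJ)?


NEV = E_out - E_in
= 492.05 - 39.46
= 452.5900 MJ

452.5900 MJ


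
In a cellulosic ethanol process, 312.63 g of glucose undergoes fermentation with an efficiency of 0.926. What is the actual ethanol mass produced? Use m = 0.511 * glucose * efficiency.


Actual ethanol: m = 0.511 * 312.63 * 0.926
m = 147.9321 g

147.9321 g


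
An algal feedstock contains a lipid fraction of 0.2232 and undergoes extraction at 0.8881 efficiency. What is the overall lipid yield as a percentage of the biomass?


Y = lipid_content * extraction_eff * 100
= 0.2232 * 0.8881 * 100
= 19.8224%

19.8224%


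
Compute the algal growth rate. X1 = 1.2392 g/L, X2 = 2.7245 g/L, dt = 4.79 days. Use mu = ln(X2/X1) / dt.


mu = ln(X2/X1) / dt
= ln(2.7245/1.2392) / 4.79
= 0.1645 per day

0.1645 per day


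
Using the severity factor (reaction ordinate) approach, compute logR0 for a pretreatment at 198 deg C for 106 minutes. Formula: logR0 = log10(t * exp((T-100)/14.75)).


logR0 = log10(t * exp((T - 100) / 14.75))
= log10(106 * exp((198 - 100) / 14.75))
= 4.9108

4.9108


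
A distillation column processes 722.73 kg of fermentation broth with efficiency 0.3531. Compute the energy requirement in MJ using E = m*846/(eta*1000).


E = m * 846 / (eta * 1000)
= 722.73 * 846 / (0.3531 * 1000)
= 1731.6046 MJ

1731.6046 MJ


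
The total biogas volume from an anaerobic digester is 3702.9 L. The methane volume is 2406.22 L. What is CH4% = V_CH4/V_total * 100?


CH4% = V_CH4 / V_total * 100
= 2406.22 / 3702.9 * 100
= 64.9820%

64.9820%


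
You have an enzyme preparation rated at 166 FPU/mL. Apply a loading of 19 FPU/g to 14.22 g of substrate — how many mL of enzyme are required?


V = dosage * m_sub / activity
V = 19 * 14.22 / 166
V = 1.6276 mL

1.6276 mL


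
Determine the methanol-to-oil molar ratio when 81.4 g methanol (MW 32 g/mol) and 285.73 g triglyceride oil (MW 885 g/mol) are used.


Molar ratio = n_MeOH / n_oil = (MeOH/32) / (oil/885) = (MeOH * 885) / (32 * oil)
= (81.4 * 885) / (32 * 285.73)
= 7.8788

7.8788


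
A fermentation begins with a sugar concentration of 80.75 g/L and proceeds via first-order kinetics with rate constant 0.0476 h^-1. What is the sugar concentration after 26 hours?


S = S0 * exp(-k * t)
S = 80.75 * exp(-0.0476 * 26)
S = 23.4239 g/L

23.4239 g/L


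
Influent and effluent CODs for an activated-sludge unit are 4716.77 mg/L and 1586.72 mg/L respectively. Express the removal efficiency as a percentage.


eta = (COD_in - COD_out) / COD_in * 100
= (4716.77 - 1586.72) / 4716.77 * 100
= 66.3600%

66.3600%


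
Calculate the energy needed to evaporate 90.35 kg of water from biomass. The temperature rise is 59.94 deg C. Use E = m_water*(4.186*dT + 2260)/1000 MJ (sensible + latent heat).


E = m_water * (4.186 * dT + 2260) / 1000
= 90.35 * (4.186 * 59.94 + 2260) / 1000
= 226.8606 MJ

226.8606 MJ


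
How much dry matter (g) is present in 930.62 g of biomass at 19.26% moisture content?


Wd = Ww * (1 - MC/100)
= 930.62 * (1 - 19.26/100)
= 751.3826 g

751.3826 g


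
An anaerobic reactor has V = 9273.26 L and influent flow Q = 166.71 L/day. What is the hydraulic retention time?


HRT = V / Q
= 9273.26 / 166.71
= 55.6251 days

55.6251 days


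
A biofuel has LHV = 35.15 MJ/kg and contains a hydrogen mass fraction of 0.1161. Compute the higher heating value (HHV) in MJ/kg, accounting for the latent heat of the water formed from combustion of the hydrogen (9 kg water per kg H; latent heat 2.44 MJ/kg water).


HHV = LHV + H_frac * 9 * 2.44
= 35.15 + 0.1161 * 9 * 2.44
= 37.6996 MJ/kg

37.6996 MJ/kg


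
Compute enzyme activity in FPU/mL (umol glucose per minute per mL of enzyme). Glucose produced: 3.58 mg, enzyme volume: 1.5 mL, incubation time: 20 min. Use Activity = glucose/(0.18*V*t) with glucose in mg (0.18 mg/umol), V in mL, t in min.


Activity = glucose_mg / (0.18 mg/umol * V_mL * t_min)
= 3.58 / (0.18 * 1.5 * 20)
= 0.6630 FPU/mL

0.6630 FPU/mL


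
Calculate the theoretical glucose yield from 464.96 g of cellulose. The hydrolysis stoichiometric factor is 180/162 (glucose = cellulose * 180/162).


glucose = cellulose * 180/162
= 464.96 * 180/162
= 516.6222 g

516.6222 g


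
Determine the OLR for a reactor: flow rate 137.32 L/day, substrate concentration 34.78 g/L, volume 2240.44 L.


OLR = Q * S / V
= 137.32 * 34.78 / 2240.44
= 2.1317 g/L/day

2.1317 g/L/day


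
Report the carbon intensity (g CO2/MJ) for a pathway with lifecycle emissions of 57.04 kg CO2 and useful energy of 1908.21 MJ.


CI = CO2 * 1000 / E
= 57.04 * 1000 / 1908.21
= 29.8919 g CO2/MJ

29.8919 g CO2/MJ


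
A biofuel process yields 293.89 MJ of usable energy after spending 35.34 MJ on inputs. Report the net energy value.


NEV = E_out - E_in
= 293.89 - 35.34
= 258.5500 MJ

258.5500 MJ


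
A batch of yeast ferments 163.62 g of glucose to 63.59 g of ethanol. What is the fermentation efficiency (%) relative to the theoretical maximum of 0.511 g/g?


Fermentation efficiency = (actual / (0.511 * glucose)) * 100
= (63.59 / (0.511 * 163.62)) * 100
= 76.0557%

76.0557%


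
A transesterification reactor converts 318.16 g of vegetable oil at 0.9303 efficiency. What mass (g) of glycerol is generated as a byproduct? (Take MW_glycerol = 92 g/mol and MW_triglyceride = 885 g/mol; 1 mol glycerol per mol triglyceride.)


glycerol = oil * conv * (92/885)
= 318.16 * 0.9303 * 92 / 885
= 30.7690 g

30.7690 g


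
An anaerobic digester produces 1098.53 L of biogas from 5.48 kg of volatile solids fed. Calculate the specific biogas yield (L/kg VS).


Y = V / VS
= 1098.53 / 5.48
= 200.4617 L/kg VS

200.4617 L/kg VS


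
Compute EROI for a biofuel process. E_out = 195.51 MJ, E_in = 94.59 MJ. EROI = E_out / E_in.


EROI = E_out / E_in
= 195.51 / 94.59
= 2.0669

2.0669


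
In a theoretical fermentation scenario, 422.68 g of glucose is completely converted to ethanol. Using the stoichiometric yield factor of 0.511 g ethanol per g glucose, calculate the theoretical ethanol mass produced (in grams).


Theoretical ethanol yield: m_EtOH = 0.511 * m_glucose
m_EtOH = 0.511 * 422.68 = 215.9895 g

215.9895 g


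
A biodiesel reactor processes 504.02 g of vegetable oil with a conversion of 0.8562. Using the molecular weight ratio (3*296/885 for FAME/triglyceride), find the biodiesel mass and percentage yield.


m_FAME = oil * conv * (3 * 296 / 885) = oil * conv * (888/885)
= 504.02 * 0.8562 * 888 / 885
= 433.0048 g
Y = m_FAME / oil * 100 = conv * (888/885) * 100
= 0.8562 * 888 / 885 * 100
= 85.91%

433.0048 g FAME; Y = 85.91%


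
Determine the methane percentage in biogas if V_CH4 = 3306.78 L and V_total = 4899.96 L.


CH4% = V_CH4 / V_total * 100
= 3306.78 / 4899.96 * 100
= 67.4859%

67.4859%


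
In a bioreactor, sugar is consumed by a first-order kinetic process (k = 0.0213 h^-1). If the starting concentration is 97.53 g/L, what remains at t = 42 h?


S = S0 * exp(-k * t)
S = 97.53 * exp(-0.0213 * 42)
S = 39.8674 g/L

39.8674 g/L


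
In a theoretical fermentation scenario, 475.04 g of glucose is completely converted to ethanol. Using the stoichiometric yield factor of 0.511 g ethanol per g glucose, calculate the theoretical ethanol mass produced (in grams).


Theoretical ethanol yield: m_EtOH = 0.511 * m_glucose
m_EtOH = 0.511 * 475.04 = 242.7454 g

242.7454 g


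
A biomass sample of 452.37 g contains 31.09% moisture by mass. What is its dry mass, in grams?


Wd = Ww * (1 - MC/100)
= 452.37 * (1 - 31.09/100)
= 311.7282 g

311.7282 g


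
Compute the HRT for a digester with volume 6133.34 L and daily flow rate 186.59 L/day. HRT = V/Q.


HRT = V / Q
= 6133.34 / 186.59
= 32.8707 days

32.8707 days


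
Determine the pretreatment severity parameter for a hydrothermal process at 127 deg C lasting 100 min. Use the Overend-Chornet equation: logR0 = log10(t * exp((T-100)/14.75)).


logR0 = log10(t * exp((T - 100) / 14.75))
= log10(100 * exp((127 - 100) / 14.75))
= 2.7950

2.7950


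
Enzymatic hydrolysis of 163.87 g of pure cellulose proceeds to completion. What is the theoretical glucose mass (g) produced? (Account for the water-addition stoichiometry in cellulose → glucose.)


glucose = cellulose * 180/162
= 163.87 * 180/162
= 182.0778 g

182.0778 g


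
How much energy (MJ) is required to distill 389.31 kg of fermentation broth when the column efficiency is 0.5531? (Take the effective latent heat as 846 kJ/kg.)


E = m * 846 / (eta * 1000)
= 389.31 * 846 / (0.5531 * 1000)
= 595.4733 MJ

595.4733 MJ


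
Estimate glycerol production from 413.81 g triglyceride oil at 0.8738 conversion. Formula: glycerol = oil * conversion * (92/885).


glycerol = oil * conv * (92/885)
= 413.81 * 0.8738 * 92 / 885
= 37.5887 g

37.5887 g


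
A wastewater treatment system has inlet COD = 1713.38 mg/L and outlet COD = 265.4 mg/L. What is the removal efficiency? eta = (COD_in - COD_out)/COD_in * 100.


eta = (COD_in - COD_out) / COD_in * 100
= (1713.38 - 265.4) / 1713.38 * 100
= 84.5101%

84.5101%


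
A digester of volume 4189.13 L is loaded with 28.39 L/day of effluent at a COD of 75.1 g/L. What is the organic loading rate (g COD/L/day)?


OLR = Q * S / V
= 28.39 * 75.1 / 4189.13
= 0.5090 g/L/day

0.5090 g/L/day


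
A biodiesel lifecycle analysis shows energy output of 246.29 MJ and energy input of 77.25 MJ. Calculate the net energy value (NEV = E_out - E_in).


NEV = E_out - E_in
= 246.29 - 77.25
= 169.0400 MJ

169.0400 MJ


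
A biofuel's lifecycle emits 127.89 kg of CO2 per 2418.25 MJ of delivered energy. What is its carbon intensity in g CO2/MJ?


CI = CO2 * 1000 / E
= 127.89 * 1000 / 2418.25
= 52.8854 g CO2/MJ

52.8854 g CO2/MJ


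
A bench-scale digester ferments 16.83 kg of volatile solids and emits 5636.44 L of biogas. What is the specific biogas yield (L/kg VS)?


Y = V / VS
= 5636.44 / 16.83
= 334.9043 L/kg VS

334.9043 L/kg VS


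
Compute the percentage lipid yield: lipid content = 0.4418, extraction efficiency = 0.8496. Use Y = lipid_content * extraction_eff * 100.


Y = lipid_content * extraction_eff * 100
= 0.4418 * 0.8496 * 100
= 37.5353%

37.5353%


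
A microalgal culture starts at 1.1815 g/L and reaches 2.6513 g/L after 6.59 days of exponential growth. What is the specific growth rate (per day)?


mu = ln(X2/X1) / dt
= ln(2.6513/1.1815) / 6.59
= 0.1227 per day

0.1227 per day


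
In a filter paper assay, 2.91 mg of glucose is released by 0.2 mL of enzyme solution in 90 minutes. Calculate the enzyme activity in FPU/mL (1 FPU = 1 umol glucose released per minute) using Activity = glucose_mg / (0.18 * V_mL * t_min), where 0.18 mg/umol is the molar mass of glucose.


Activity = glucose_mg / (0.18 mg/umol * V_mL * t_min)
= 2.91 / (0.18 * 0.2 * 90)
= 0.8981 FPU/mL

0.8981 FPU/mL


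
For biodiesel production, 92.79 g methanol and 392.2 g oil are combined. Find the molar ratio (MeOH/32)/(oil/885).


Molar ratio = n_MeOH / n_oil = (MeOH/32) / (oil/885) = (MeOH * 885) / (32 * oil)
= (92.79 * 885) / (32 * 392.2)
= 6.5432

6.5432


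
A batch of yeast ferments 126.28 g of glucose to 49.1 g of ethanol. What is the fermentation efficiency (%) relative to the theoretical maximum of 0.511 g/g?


Fermentation efficiency = (actual / (0.511 * glucose)) * 100
= (49.1 / (0.511 * 126.28)) * 100
= 76.0897%

76.0897%


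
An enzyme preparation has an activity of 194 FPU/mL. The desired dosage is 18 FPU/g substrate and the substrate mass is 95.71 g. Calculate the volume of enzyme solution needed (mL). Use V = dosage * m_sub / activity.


V = dosage * m_sub / activity
V = 18 * 95.71 / 194
V = 8.8803 mL

8.8803 mL


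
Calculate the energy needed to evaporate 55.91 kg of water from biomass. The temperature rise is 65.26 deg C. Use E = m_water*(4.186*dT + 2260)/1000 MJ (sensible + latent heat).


E = m_water * (4.186 * dT + 2260) / 1000
= 55.91 * (4.186 * 65.26 + 2260) / 1000
= 141.6300 MJ

141.6300 MJ


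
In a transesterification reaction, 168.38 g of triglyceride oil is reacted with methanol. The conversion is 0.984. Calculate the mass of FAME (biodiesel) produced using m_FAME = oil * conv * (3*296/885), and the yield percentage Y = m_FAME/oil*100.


m_FAME = oil * conv * (3 * 296 / 885) = oil * conv * (888/885)
= 168.38 * 0.984 * 888 / 885
= 166.2476 g
Y = m_FAME / oil * 100 = conv * (888/885) * 100
= 0.984 * 888 / 885 * 100
= 98.73%

166.2476 g FAME; Y = 98.73%


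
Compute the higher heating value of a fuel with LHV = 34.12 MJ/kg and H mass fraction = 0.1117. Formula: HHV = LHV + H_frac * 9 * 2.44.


HHV = LHV + H_frac * 9 * 2.44
= 34.12 + 0.1117 * 9 * 2.44
= 36.5729 MJ/kg

36.5729 MJ/kg


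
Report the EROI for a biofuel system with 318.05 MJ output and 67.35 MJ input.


EROI = E_out / E_in
= 318.05 / 67.35
= 4.7223

4.7223


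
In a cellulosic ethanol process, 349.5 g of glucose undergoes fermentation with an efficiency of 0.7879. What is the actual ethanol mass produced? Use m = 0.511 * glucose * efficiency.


Actual ethanol: m = 0.511 * 349.5 * 0.7879
m = 140.7146 g

140.7146 g


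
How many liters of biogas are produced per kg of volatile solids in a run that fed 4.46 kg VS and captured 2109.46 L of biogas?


Y = V / VS
= 2109.46 / 4.46
= 472.9731 L/kg VS

472.9731 L/kg VS


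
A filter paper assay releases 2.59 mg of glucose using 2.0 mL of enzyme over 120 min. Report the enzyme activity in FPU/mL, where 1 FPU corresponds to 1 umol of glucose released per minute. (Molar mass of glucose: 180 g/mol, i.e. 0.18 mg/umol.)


Activity = glucose_mg / (0.18 mg/umol * V_mL * t_min)
= 2.59 / (0.18 * 2.0 * 120)
= 0.0600 FPU/mL

0.0600 FPU/mL


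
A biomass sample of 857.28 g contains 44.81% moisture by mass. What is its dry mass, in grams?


Wd = Ww * (1 - MC/100)
= 857.28 * (1 - 44.81/100)
= 473.1328 g

473.1328 g


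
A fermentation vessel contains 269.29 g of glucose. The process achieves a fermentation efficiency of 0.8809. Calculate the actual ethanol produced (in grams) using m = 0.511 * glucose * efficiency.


Actual ethanol: m = 0.511 * 269.29 * 0.8809
m = 121.2182 g

121.2182 g


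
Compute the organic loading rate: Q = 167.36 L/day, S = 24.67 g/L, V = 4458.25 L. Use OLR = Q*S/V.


OLR = Q * S / V
= 167.36 * 24.67 / 4458.25
= 0.9261 g/L/day

0.9261 g/L/day


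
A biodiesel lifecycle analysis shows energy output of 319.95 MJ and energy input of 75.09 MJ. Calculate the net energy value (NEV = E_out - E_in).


NEV = E_out - E_in
= 319.95 - 75.09
= 244.8600 MJ

244.8600 MJ


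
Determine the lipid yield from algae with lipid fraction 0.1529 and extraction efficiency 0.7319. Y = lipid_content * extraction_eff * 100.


Y = lipid_content * extraction_eff * 100
= 0.1529 * 0.7319 * 100
= 11.1908%

11.1908%


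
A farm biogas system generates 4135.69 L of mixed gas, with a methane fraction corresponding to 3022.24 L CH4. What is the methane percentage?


CH4% = V_CH4 / V_total * 100
= 3022.24 / 4135.69 * 100
= 73.0770%

73.0770%


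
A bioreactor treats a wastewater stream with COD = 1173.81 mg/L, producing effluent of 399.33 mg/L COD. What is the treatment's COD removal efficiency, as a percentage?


eta = (COD_in - COD_out) / COD_in * 100
= (1173.81 - 399.33) / 1173.81 * 100
= 65.9800%

65.9800%


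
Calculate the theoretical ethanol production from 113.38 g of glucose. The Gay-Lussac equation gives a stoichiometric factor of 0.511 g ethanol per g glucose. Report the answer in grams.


Theoretical ethanol yield: m_EtOH = 0.511 * m_glucose
m_EtOH = 0.511 * 113.38 = 57.9372 g

57.9372 g


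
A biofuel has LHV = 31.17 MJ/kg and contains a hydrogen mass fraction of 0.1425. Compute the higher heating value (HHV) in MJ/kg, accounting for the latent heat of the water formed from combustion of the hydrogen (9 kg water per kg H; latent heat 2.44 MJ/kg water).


HHV = LHV + H_frac * 9 * 2.44
= 31.17 + 0.1425 * 9 * 2.44
= 34.2993 MJ/kg

34.2993 MJ/kg


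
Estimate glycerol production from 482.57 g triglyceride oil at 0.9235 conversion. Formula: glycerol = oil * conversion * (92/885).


glycerol = oil * conv * (92/885)
= 482.57 * 0.9235 * 92 / 885
= 46.3278 g

46.3278 g


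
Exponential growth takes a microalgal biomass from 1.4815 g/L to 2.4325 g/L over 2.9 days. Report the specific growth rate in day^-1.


mu = ln(X2/X1) / dt
= ln(2.4325/1.4815) / 2.9
= 0.1710 per day

0.1710 per day


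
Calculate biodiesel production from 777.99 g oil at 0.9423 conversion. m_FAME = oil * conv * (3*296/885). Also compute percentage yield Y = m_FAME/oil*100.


m_FAME = oil * conv * (3 * 296 / 885) = oil * conv * (888/885)
= 777.99 * 0.9423 * 888 / 885
= 735.5851 g
Y = m_FAME / oil * 100 = conv * (888/885) * 100
= 0.9423 * 888 / 885 * 100
= 94.55%

735.5851 g FAME; Y = 94.55%


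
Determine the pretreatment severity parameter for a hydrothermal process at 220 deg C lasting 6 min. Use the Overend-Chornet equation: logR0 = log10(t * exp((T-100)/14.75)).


logR0 = log10(t * exp((T - 100) / 14.75))
= log10(6 * exp((220 - 100) / 14.75))
= 4.3114

4.3114


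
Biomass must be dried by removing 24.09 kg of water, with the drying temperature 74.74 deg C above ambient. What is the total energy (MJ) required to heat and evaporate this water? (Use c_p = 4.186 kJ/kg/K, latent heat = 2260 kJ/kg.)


E = m_water * (4.186 * dT + 2260) / 1000
= 24.09 * (4.186 * 74.74 + 2260) / 1000
= 61.9802 MJ

61.9802 MJ


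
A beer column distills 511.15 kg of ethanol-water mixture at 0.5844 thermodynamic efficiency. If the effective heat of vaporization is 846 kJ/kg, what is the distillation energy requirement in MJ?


E = m * 846 / (eta * 1000)
= 511.15 * 846 / (0.5844 * 1000)
= 739.9605 MJ

739.9605 MJ


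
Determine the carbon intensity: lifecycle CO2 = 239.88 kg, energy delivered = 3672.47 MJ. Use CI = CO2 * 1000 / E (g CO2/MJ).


CI = CO2 * 1000 / E
= 239.88 * 1000 / 3672.47
= 65.3184 g CO2/MJ

65.3184 g CO2/MJ


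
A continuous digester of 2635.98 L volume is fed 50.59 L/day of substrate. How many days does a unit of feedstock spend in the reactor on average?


HRT = V / Q
= 2635.98 / 50.59
= 52.1048 days

52.1048 days


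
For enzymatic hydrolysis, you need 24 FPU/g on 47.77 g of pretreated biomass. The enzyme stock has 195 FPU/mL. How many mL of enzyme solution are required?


V = dosage * m_sub / activity
V = 24 * 47.77 / 195
V = 5.8794 mL

5.8794 mL


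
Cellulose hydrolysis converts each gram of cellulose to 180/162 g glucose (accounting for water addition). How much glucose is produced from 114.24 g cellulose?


glucose = cellulose * 180/162
= 114.24 * 180/162
= 126.9333 g

126.9333 g


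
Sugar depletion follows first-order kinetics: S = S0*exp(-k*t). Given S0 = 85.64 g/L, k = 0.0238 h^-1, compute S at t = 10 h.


S = S0 * exp(-k * t)
S = 85.64 * exp(-0.0238 * 10)
S = 67.5017 g/L

67.5017 g/L


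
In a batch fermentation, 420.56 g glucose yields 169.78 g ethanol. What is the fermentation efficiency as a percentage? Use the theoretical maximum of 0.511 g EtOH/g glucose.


Fermentation efficiency = (actual / (0.511 * glucose)) * 100
= (169.78 / (0.511 * 420.56)) * 100
= 79.0019%

79.0019%


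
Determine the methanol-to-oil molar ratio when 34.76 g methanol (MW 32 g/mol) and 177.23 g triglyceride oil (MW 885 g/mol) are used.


Molar ratio = n_MeOH / n_oil = (MeOH/32) / (oil/885) = (MeOH * 885) / (32 * oil)
= (34.76 * 885) / (32 * 177.23)
= 5.4242

5.4242


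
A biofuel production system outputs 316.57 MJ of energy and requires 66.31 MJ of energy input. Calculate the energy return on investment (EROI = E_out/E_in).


EROI = E_out / E_in
= 316.57 / 66.31
= 4.7741

4.7741


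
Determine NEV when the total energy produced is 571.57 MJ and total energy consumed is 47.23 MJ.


NEV = E_out - E_in
= 571.57 - 47.23
= 524.3400 MJ

524.3400 MJ


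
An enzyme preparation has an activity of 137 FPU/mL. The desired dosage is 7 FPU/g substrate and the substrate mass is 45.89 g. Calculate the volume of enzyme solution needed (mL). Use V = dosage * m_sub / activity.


V = dosage * m_sub / activity
V = 7 * 45.89 / 137
V = 2.3447 mL

2.3447 mL


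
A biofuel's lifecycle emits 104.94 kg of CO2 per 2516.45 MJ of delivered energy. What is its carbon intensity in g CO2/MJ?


CI = CO2 * 1000 / E
= 104.94 * 1000 / 2516.45
= 41.7016 g CO2/MJ

41.7016 g CO2/MJ


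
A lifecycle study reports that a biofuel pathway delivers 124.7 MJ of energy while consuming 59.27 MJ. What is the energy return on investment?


EROI = E_out / E_in
= 124.7 / 59.27
= 2.1039

2.1039


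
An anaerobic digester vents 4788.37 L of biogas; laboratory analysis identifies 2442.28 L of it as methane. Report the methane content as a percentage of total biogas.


CH4% = V_CH4 / V_total * 100
= 2442.28 / 4788.37 * 100
= 51.0044%

51.0044%


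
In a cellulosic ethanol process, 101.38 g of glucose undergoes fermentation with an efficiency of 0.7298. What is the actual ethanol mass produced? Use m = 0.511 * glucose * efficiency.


Actual ethanol: m = 0.511 * 101.38 * 0.7298
m = 37.8074 g

37.8074 g


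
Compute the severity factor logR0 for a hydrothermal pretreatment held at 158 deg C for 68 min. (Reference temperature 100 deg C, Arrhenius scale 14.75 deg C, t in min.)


logR0 = log10(t * exp((T - 100) / 14.75))
= log10(68 * exp((158 - 100) / 14.75))
= 3.5402

3.5402


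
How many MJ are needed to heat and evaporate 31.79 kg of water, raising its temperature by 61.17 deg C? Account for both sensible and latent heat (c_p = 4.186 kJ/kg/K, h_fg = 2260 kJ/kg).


E = m_water * (4.186 * dT + 2260) / 1000
= 31.79 * (4.186 * 61.17 + 2260) / 1000
= 79.9855 MJ

79.9855 MJ


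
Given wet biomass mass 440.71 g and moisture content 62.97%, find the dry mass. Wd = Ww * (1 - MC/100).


Wd = Ww * (1 - MC/100)
= 440.71 * (1 - 62.97/100)
= 163.1949 g

163.1949 g


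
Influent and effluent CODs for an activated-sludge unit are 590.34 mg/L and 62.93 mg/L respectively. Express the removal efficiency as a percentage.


eta = (COD_in - COD_out) / COD_in * 100
= (590.34 - 62.93) / 590.34 * 100
= 89.3400%

89.3400%


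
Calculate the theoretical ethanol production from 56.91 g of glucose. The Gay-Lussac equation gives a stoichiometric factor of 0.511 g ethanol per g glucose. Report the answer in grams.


Theoretical ethanol yield: m_EtOH = 0.511 * m_glucose
m_EtOH = 0.511 * 56.91 = 29.0810 g

29.0810 g


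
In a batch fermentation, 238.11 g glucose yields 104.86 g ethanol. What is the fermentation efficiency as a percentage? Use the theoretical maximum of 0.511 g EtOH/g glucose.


Fermentation efficiency = (actual / (0.511 * glucose)) * 100
= (104.86 / (0.511 * 238.11)) * 100
= 86.1810%

86.1810%


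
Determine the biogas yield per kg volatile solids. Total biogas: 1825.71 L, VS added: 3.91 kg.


Y = V / VS
= 1825.71 / 3.91
= 466.9335 L/kg VS

466.9335 L/kg VS


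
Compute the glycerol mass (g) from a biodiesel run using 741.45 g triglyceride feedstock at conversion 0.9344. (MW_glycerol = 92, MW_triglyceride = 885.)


glycerol = oil * conv * (92/885)
= 741.45 * 0.9344 * 92 / 885
= 72.0210 g

72.0210 g


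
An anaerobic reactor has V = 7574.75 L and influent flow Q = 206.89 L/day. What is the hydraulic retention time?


HRT = V / Q
= 7574.75 / 206.89
= 36.6125 days

36.6125 days


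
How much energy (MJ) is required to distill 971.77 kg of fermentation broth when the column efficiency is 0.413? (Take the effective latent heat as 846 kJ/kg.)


E = m * 846 / (eta * 1000)
= 971.77 * 846 / (0.413 * 1000)
= 1990.5991 MJ

1990.5991 MJ


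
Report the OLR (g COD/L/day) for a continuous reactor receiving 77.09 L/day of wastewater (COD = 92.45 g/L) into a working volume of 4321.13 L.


OLR = Q * S / V
= 77.09 * 92.45 / 4321.13
= 1.6493 g/L/day

1.6493 g/L/day


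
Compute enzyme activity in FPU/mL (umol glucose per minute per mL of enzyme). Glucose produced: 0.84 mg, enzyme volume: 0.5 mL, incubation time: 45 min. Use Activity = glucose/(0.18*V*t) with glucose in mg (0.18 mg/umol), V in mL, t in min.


Activity = glucose_mg / (0.18 mg/umol * V_mL * t_min)
= 0.84 / (0.18 * 0.5 * 45)
= 0.2074 FPU/mL

0.2074 FPU/mL


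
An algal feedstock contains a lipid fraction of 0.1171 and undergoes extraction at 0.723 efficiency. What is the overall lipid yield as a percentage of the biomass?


Y = lipid_content * extraction_eff * 100
= 0.1171 * 0.723 * 100
= 8.4663%

8.4663%


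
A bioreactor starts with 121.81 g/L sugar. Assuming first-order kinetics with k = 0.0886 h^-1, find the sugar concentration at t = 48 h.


S = S0 * exp(-k * t)
S = 121.81 * exp(-0.0886 * 48)
S = 1.7327 g/L

1.7327 g/L


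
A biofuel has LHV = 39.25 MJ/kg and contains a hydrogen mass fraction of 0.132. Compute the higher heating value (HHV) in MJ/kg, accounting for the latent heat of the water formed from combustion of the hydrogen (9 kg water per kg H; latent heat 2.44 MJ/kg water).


HHV = LHV + H_frac * 9 * 2.44
= 39.25 + 0.132 * 9 * 2.44
= 42.1487 MJ/kg

42.1487 MJ/kg


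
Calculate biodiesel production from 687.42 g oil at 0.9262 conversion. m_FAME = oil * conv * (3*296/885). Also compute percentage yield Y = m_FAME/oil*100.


m_FAME = oil * conv * (3 * 296 / 885) = oil * conv * (888/885)
= 687.42 * 0.9262 * 888 / 885
= 638.8467 g
Y = m_FAME / oil * 100 = conv * (888/885) * 100
= 0.9262 * 888 / 885 * 100
= 92.93%

638.8467 g FAME; Y = 92.93%


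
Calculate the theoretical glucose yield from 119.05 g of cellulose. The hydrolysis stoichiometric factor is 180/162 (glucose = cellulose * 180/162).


glucose = cellulose * 180/162
= 119.05 * 180/162
= 132.2778 g

132.2778 g


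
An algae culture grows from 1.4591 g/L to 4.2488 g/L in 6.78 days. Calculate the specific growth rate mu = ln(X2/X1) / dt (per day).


mu = ln(X2/X1) / dt
= ln(4.2488/1.4591) / 6.78
= 0.1576 per day

0.1576 per day


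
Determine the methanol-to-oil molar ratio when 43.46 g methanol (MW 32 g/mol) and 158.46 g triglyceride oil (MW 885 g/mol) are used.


Molar ratio = n_MeOH / n_oil = (MeOH/32) / (oil/885) = (MeOH * 885) / (32 * oil)
= (43.46 * 885) / (32 * 158.46)
= 7.5851

7.5851


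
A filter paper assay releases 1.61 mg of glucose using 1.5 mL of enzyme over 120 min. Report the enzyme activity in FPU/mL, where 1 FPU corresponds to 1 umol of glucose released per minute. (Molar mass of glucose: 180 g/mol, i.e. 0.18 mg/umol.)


Activity = glucose_mg / (0.18 mg/umol * V_mL * t_min)
= 1.61 / (0.18 * 1.5 * 120)
= 0.0497 FPU/mL

0.0497 FPU/mL
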